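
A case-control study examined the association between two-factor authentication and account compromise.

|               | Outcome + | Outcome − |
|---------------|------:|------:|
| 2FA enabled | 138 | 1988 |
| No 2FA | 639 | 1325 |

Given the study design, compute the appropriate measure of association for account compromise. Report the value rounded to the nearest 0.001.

0.144

Cells: a = 138, b = 1988, c = 639, d = 1325.
This is a case-control study: participants were sampled on outcome status, so risks in the source population cannot be estimated directly — relative risk is not valid here. The odds ratio is the appropriate measure.
OR = (a·d)/(b·c) = (138 × 1325) / (1988 × 639) = 182850 / 1270332 = 0.14394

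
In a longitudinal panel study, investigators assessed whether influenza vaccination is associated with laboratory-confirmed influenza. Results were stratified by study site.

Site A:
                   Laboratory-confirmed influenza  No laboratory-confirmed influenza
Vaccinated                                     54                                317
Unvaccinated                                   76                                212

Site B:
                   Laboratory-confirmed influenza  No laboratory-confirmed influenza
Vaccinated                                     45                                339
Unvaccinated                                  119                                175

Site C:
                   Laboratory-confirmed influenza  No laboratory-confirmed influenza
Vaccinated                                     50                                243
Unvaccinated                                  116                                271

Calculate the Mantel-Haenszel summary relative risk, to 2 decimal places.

RR_MH = Σ(aᵢ·n₀ᵢ/nᵢ) / Σ(cᵢ·n₁ᵢ/nᵢ), with n₁ᵢ = aᵢ+bᵢ (exposed), n₀ᵢ = cᵢ+dᵢ (unexposed), nᵢ = n₁ᵢ+n₀ᵢ.
Stratum 1 (Site A): n₁ = 371, n₀ = 288, n = 659; a·n₀/n = 54·288/659 = 23.5994; c·n₁/n = 76·371/659 = 42.7860
Stratum 2 (Site B): n₁ = 384, n₀ = 294, n = 678; a·n₀/n = 45·294/678 = 19.5133; c·n₁/n = 119·384/678 = 67.3982
Stratum 3 (Site C): n₁ = 293, n₀ = 387, n = 680; a·n₀/n = 50·387/680 = 28.4559; c·n₁/n = 116·293/680 = 49.9824
RR_MH = (23.5994 + 19.5133 + 28.4559) / (42.7860 + 67.3982 + 49.9824) = 71.5685 / 160.1666 = 0.44684

0.45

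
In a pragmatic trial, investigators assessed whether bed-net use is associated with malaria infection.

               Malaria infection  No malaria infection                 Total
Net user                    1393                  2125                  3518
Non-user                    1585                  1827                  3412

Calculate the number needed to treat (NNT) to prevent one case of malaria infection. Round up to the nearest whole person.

Risk in treated group = 1393/3518 = 0.39596; risk in control = 1585/3412 = 0.46454.
Absolute risk reduction = 0.46454 − 0.39596 = 0.06857
NNT = 1 / ARR = 1 / 0.06857 = 14.583 → round up → 15

15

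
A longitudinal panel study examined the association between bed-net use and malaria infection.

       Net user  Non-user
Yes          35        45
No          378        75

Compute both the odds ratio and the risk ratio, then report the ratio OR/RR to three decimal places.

Reading the table with exposure as columns: a = 35 (Net user, case), b = 378 (Net user, non-case), c = 45 (Non-user, case), d = 75.
OR = (35·75)/(378·45) = 2625/17010 = 0.15432
Risk in exposed = 35/413 = 0.08475; risk in unexposed = 45/120 = 0.37500; RR = 0.22599
OR/RR = 0.15432 / 0.22599 = 0.68287
The outcome is not rare, so the OR lies further from 1 than the RR.

0.683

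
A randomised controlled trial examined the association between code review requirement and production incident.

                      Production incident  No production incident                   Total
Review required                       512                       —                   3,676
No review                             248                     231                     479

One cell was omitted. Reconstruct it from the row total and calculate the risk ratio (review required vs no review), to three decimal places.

0.269

The missing cell is in the exposed row: 3676 − 512 = 3164.
So a = 512, b = 3164, c = 248, d = 231.
RR = [a/(a+b)] / [c/(c+d)] = (512/3676) / (248/479) = 0.13928/0.51775 = 0.26902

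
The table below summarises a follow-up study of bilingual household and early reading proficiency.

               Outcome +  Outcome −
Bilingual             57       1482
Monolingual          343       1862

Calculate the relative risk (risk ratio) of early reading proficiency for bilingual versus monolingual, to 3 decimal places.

0.238

Cells: a = 57, b = 1482, c = 343, d = 1862.
Risk in exposed = 57/1539 = 0.03704; risk in unexposed = 343/2205 = 0.15556.
RR = 0.03704 / 0.15556 = 0.23810
The risk is 76% lower among the exposed than among the unexposed.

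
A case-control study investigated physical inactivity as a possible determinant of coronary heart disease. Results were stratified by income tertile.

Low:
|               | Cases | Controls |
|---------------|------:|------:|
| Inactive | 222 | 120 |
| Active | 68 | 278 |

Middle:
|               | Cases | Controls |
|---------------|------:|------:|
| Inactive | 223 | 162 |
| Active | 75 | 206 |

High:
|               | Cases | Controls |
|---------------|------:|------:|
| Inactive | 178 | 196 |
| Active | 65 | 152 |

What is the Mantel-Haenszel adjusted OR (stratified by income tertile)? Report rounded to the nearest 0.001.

3.958

OR_MH = Σ(aᵢdᵢ/nᵢ) / Σ(bᵢcᵢ/nᵢ), where nᵢ is the stratum total.
Stratum 1 (Low): n = 688; a·d/n = 222·278/688 = 89.7035; b·c/n = 120·68/688 = 11.8605
Stratum 2 (Middle): n = 666; a·d/n = 223·206/666 = 68.9760; b·c/n = 162·75/666 = 18.2432
Stratum 3 (High): n = 591; a·d/n = 178·152/591 = 45.7800; b·c/n = 196·65/591 = 21.5567
OR_MH = (89.7035 + 68.9760 + 45.7800) / (11.8605 + 18.2432 + 21.5567) = 204.4595 / 51.6604 = 3.95776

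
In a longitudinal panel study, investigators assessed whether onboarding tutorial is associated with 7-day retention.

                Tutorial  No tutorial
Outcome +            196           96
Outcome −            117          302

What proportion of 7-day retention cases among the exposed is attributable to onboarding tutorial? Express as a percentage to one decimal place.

Reading the table with exposure as columns: a = 196 (Tutorial, case), b = 117 (Tutorial, non-case), c = 96 (No tutorial, case), d = 302.
Risk in exposed = 196/313 = 0.62620; risk in unexposed = 96/398 = 0.24121.
RR = 0.62620/0.24121 = 2.59611
AR% = (RR − 1)/RR × 100 = (2.59611 − 1)/2.59611 × 100 = 61.4809%

61.5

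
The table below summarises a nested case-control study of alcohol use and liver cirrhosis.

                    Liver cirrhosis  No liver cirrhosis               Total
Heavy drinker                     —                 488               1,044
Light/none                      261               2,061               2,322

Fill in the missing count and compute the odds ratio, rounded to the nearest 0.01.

The missing cell is in the exposed row: 1044 − 488 = 556.
So a = 556, b = 488, c = 261, d = 2061.
OR = (a·d)/(b·c) = (556 × 2061) / (488 × 261) = 1145916 / 127368 = 8.99689

9.00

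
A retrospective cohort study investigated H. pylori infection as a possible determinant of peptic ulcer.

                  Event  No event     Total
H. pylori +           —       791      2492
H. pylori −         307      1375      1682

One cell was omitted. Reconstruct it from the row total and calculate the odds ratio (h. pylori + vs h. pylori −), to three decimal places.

9.631

The missing cell is in the exposed row: 2492 − 791 = 1701.
So a = 1701, b = 791, c = 307, d = 1375.
OR = (a·d)/(b·c) = (1701 × 1375) / (791 × 307) = 2338875 / 242837 = 9.63146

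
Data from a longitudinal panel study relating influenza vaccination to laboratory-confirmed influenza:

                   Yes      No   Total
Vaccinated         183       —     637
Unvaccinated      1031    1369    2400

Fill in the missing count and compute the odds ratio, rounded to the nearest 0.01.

0.54

The missing cell is in the exposed row: 637 − 183 = 454.
So a = 183, b = 454, c = 1031, d = 1369.
OR = (a·d)/(b·c) = (183 × 1369) / (454 × 1031) = 250527 / 468074 = 0.53523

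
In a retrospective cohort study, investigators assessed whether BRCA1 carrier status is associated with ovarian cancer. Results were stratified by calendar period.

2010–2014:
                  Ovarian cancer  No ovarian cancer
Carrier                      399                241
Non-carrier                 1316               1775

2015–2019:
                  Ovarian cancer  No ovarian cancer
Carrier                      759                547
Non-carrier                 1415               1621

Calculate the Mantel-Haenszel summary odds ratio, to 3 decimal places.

1.797

OR_MH = Σ(aᵢdᵢ/nᵢ) / Σ(bᵢcᵢ/nᵢ), where nᵢ is the stratum total.
Stratum 1 (2010–2014): n = 3731; a·d/n = 399·1775/3731 = 189.8218; b·c/n = 241·1316/3731 = 85.0056
Stratum 2 (2015–2019): n = 4342; a·d/n = 759·1621/4342 = 283.3577; b·c/n = 547·1415/4342 = 178.2600
OR_MH = (189.8218 + 283.3577) / (85.0056 + 178.2600) = 473.1794 / 263.2656 = 1.79735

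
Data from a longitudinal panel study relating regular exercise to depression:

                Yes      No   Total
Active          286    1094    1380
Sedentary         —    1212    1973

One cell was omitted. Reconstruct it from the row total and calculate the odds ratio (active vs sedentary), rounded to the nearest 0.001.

The missing cell is in the unexposed row: 1973 − 1212 = 761.
So a = 286, b = 1094, c = 761, d = 1212.
OR = (a·d)/(b·c) = (286 × 1212) / (1094 × 761) = 346632 / 832534 = 0.41636

0.416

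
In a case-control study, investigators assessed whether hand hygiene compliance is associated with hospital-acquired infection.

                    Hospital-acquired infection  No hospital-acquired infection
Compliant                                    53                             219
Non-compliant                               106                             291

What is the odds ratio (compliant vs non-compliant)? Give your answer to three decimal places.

0.664

Cells: a = 53, b = 219, c = 106, d = 291.
OR = (a·d)/(b·c) = (53 × 291) / (219 × 106) = 15423 / 23214 = 0.66438
Exposure is associated with lower odds of hospital-acquired infection (OR = 0.66 < 1).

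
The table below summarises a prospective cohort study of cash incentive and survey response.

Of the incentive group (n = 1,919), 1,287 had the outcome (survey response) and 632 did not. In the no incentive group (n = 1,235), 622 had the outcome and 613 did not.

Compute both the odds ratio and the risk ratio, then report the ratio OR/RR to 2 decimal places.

From the description: a = 1287, b = 632, c = 622, d = 613.
OR = (1287·613)/(632·622) = 788931/393104 = 2.00693
Risk in exposed = 1287/1919 = 0.67066; risk in unexposed = 622/1235 = 0.50364; RR = 1.33162
OR/RR = 2.00693 / 1.33162 = 1.50713
The outcome is not rare, so the OR lies further from 1 than the RR.

1.51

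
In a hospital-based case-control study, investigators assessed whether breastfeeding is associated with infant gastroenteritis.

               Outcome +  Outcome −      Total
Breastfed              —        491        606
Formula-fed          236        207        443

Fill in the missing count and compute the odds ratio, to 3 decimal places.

0.205

The missing cell is in the exposed row: 606 − 491 = 115.
So a = 115, b = 491, c = 236, d = 207.
OR = (a·d)/(b·c) = (115 × 207) / (491 × 236) = 23805 / 115876 = 0.20544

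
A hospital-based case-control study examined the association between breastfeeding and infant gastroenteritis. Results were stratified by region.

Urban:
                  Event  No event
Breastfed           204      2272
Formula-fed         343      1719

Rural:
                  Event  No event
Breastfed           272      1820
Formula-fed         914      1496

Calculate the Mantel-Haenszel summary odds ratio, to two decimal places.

OR_MH = Σ(aᵢdᵢ/nᵢ) / Σ(bᵢcᵢ/nᵢ), where nᵢ is the stratum total.
Stratum 1 (Urban): n = 4538; a·d/n = 204·1719/4538 = 77.2755; b·c/n = 2272·343/4538 = 171.7268
Stratum 2 (Rural): n = 4502; a·d/n = 272·1496/4502 = 90.3847; b·c/n = 1820·914/4502 = 369.4980
OR_MH = (77.2755 + 90.3847) / (171.7268 + 369.4980) = 167.6602 / 541.2248 = 0.30978

0.31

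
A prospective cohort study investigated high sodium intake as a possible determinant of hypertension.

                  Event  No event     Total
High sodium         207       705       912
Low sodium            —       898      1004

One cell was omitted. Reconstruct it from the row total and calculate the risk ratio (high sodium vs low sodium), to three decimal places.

2.150

The missing cell is in the unexposed row: 1004 − 898 = 106.
So a = 207, b = 705, c = 106, d = 898.
RR = [a/(a+b)] / [c/(c+d)] = (207/912) / (106/1004) = 0.22697/0.10558 = 2.14983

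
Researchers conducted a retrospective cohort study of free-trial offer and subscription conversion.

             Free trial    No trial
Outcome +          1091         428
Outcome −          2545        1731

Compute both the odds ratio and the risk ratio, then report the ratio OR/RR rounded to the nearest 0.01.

1.15

Reading the table with exposure as columns: a = 1091 (Free trial, case), b = 2545 (Free trial, non-case), c = 428 (No trial, case), d = 1731.
OR = (1091·1731)/(2545·428) = 1888521/1089260 = 1.73377
Risk in exposed = 1091/3636 = 0.30006; risk in unexposed = 428/2159 = 0.19824; RR = 1.51360
OR/RR = 1.73377 / 1.51360 = 1.14546
The outcome is not rare, so the OR lies further from 1 than the RR.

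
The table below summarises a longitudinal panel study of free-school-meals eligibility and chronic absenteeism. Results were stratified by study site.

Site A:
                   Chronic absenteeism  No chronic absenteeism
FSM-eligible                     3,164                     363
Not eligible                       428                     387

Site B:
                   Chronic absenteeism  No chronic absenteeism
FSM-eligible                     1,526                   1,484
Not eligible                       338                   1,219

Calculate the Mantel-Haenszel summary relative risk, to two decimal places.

RR_MH = Σ(aᵢ·n₀ᵢ/nᵢ) / Σ(cᵢ·n₁ᵢ/nᵢ), with n₁ᵢ = aᵢ+bᵢ (exposed), n₀ᵢ = cᵢ+dᵢ (unexposed), nᵢ = n₁ᵢ+n₀ᵢ.
Stratum 1 (Site A): n₁ = 3527, n₀ = 815, n = 4342; a·n₀/n = 3164·815/4342 = 593.8876; c·n₁/n = 428·3527/4342 = 347.6637
Stratum 2 (Site B): n₁ = 3010, n₀ = 1557, n = 4567; a·n₀/n = 1526·1557/4567 = 520.2501; c·n₁/n = 338·3010/4567 = 222.7677
RR_MH = (593.8876 + 520.2501) / (347.6637 + 222.7677) = 1114.1377 / 570.4314 = 1.95315

1.95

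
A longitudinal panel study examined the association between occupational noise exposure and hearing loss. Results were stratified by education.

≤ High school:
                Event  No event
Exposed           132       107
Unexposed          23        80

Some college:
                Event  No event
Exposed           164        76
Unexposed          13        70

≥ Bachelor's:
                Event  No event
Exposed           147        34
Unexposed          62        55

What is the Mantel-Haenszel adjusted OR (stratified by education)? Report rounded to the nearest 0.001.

5.399

OR_MH = Σ(aᵢdᵢ/nᵢ) / Σ(bᵢcᵢ/nᵢ), where nᵢ is the stratum total.
Stratum 1 (≤ High school): n = 342; a·d/n = 132·80/342 = 30.8772; b·c/n = 107·23/342 = 7.1959
Stratum 2 (Some college): n = 323; a·d/n = 164·70/323 = 35.5418; b·c/n = 76·13/323 = 3.0588
Stratum 3 (≥ Bachelor's): n = 298; a·d/n = 147·55/298 = 27.1309; b·c/n = 34·62/298 = 7.0738
OR_MH = (30.8772 + 35.5418 + 27.1309) / (7.1959 + 3.0588 + 7.0738) = 93.5499 / 17.3286 = 5.39860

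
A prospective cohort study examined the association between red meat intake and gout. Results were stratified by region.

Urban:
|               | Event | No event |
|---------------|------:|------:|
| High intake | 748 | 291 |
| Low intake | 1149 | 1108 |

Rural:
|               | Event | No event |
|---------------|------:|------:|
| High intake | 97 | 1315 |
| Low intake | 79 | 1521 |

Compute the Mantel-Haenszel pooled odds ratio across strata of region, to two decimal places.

2.21

OR_MH = Σ(aᵢdᵢ/nᵢ) / Σ(bᵢcᵢ/nᵢ), where nᵢ is the stratum total.
Stratum 1 (Urban): n = 3296; a·d/n = 748·1108/3296 = 251.4515; b·c/n = 291·1149/3296 = 101.4439
Stratum 2 (Rural): n = 3012; a·d/n = 97·1521/3012 = 48.9831; b·c/n = 1315·79/3012 = 34.4904
OR_MH = (251.4515 + 48.9831) / (101.4439 + 34.4904) = 300.4345 / 135.9342 = 2.21015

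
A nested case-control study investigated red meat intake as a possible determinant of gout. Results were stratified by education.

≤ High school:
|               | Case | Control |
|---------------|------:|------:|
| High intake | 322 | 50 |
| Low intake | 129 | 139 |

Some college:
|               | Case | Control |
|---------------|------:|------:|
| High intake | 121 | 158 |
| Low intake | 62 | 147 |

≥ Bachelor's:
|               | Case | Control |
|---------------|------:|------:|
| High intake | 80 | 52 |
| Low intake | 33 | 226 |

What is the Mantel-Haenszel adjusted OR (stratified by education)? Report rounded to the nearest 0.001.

OR_MH = Σ(aᵢdᵢ/nᵢ) / Σ(bᵢcᵢ/nᵢ), where nᵢ is the stratum total.
Stratum 1 (≤ High school): n = 640; a·d/n = 322·139/640 = 69.9344; b·c/n = 50·129/640 = 10.0781
Stratum 2 (Some college): n = 488; a·d/n = 121·147/488 = 36.4488; b·c/n = 158·62/488 = 20.0738
Stratum 3 (≥ Bachelor's): n = 391; a·d/n = 80·226/391 = 46.2404; b·c/n = 52·33/391 = 4.3887
OR_MH = (69.9344 + 36.4488 + 46.2404) / (10.0781 + 20.0738 + 4.3887) = 152.6236 / 34.5406 = 4.41867

4.419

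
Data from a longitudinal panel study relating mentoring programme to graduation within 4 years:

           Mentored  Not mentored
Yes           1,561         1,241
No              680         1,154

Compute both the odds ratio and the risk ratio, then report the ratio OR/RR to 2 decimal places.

1.59

Reading the table with exposure as columns: a = 1561 (Mentored, case), b = 680 (Mentored, non-case), c = 1241 (Not mentored, case), d = 1154.
OR = (1561·1154)/(680·1241) = 1801394/843880 = 2.13466
Risk in exposed = 1561/2241 = 0.69656; risk in unexposed = 1241/2395 = 0.51816; RR = 1.34430
OR/RR = 2.13466 / 1.34430 = 1.58794
The outcome is not rare, so the OR lies further from 1 than the RR.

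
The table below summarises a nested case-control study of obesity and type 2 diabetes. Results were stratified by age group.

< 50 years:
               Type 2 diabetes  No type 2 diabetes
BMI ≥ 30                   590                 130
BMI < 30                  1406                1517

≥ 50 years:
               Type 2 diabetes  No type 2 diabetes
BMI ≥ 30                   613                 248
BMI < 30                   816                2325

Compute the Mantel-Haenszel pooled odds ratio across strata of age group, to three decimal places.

OR_MH = Σ(aᵢdᵢ/nᵢ) / Σ(bᵢcᵢ/nᵢ), where nᵢ is the stratum total.
Stratum 1 (< 50 years): n = 3643; a·d/n = 590·1517/3643 = 245.6849; b·c/n = 130·1406/3643 = 50.1729
Stratum 2 (≥ 50 years): n = 4002; a·d/n = 613·2325/4002 = 356.1282; b·c/n = 248·816/4002 = 50.5667
OR_MH = (245.6849 + 356.1282) / (50.1729 + 50.5667) = 601.8131 / 100.7397 = 5.97394

5.974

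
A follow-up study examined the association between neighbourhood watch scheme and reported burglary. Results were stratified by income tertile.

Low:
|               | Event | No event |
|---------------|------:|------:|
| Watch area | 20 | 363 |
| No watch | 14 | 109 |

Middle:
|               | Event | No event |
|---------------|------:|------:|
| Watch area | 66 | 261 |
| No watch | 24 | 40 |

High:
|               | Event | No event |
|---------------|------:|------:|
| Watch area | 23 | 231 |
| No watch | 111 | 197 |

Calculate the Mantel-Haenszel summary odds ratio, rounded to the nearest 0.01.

0.27

OR_MH = Σ(aᵢdᵢ/nᵢ) / Σ(bᵢcᵢ/nᵢ), where nᵢ is the stratum total.
Stratum 1 (Low): n = 506; a·d/n = 20·109/506 = 4.3083; b·c/n = 363·14/506 = 10.0435
Stratum 2 (Middle): n = 391; a·d/n = 66·40/391 = 6.7519; b·c/n = 261·24/391 = 16.0205
Stratum 3 (High): n = 562; a·d/n = 23·197/562 = 8.0623; b·c/n = 231·111/562 = 45.6246
OR_MH = (4.3083 + 6.7519 + 8.0623) / (10.0435 + 16.0205 + 45.6246) = 19.1225 / 71.6885 = 0.26674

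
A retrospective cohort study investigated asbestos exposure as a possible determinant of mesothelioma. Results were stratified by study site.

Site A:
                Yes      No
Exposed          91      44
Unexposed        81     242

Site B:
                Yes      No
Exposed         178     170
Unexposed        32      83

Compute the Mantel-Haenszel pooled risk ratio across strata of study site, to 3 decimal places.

RR_MH = Σ(aᵢ·n₀ᵢ/nᵢ) / Σ(cᵢ·n₁ᵢ/nᵢ), with n₁ᵢ = aᵢ+bᵢ (exposed), n₀ᵢ = cᵢ+dᵢ (unexposed), nᵢ = n₁ᵢ+n₀ᵢ.
Stratum 1 (Site A): n₁ = 135, n₀ = 323, n = 458; a·n₀/n = 91·323/458 = 64.1769; c·n₁/n = 81·135/458 = 23.8755
Stratum 2 (Site B): n₁ = 348, n₀ = 115, n = 463; a·n₀/n = 178·115/463 = 44.2117; c·n₁/n = 32·348/463 = 24.0518
RR_MH = (64.1769 + 44.2117) / (23.8755 + 24.0518) = 108.3885 / 47.9274 = 2.26152

2.262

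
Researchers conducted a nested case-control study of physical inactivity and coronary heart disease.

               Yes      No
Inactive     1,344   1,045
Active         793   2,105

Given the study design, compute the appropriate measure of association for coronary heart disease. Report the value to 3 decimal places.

3.414

Cells: a = 1344, b = 1045, c = 793, d = 2105.
This is a nested case-control study: participants were sampled on outcome status, so risks in the source population cannot be estimated directly — relative risk is not valid here. The odds ratio is the appropriate measure.
OR = (a·d)/(b·c) = (1344 × 2105) / (1045 × 793) = 2829120 / 828685 = 3.41399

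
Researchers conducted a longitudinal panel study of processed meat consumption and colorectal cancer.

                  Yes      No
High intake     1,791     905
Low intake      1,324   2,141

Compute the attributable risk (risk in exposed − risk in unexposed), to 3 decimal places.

0.282

Cells: a = 1791, b = 905, c = 1324, d = 2141.
Risk in exposed = 1791/2696 = 0.664318; risk in unexposed = 1324/3465 = 0.382107.
Risk difference = 0.664318 − 0.382107 = 0.282211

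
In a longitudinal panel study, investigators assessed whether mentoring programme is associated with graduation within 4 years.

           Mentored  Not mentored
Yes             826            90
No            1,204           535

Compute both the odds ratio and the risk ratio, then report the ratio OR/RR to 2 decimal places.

1.44

Reading the table with exposure as columns: a = 826 (Mentored, case), b = 1204 (Mentored, non-case), c = 90 (Not mentored, case), d = 535.
OR = (826·535)/(1204·90) = 441910/108360 = 4.07817
Risk in exposed = 826/2030 = 0.40690; risk in unexposed = 90/625 = 0.14400; RR = 2.82567
OR/RR = 4.07817 / 2.82567 = 1.44326
The outcome is not rare, so the OR lies further from 1 than the RR.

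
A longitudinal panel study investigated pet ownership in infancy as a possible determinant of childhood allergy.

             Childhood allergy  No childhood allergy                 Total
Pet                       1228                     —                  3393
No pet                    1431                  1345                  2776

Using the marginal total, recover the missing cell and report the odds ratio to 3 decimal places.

The missing cell is in the exposed row: 3393 − 1228 = 2165.
So a = 1228, b = 2165, c = 1431, d = 1345.
OR = (a·d)/(b·c) = (1228 × 1345) / (2165 × 1431) = 1651660 / 3098115 = 0.53312

0.533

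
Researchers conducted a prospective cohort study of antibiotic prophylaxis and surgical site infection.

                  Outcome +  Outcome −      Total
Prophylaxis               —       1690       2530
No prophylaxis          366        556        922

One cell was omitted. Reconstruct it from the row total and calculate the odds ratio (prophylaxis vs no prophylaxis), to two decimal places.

The missing cell is in the exposed row: 2530 − 1690 = 840.
So a = 840, b = 1690, c = 366, d = 556.
OR = (a·d)/(b·c) = (840 × 556) / (1690 × 366) = 467040 / 618540 = 0.75507

0.76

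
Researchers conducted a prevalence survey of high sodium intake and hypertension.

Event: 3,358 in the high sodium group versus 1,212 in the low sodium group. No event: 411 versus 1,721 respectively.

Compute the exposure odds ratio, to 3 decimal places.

11.602

From the description: a = 3358, b = 411, c = 1212, d = 1721.
OR = (a·d)/(b·c) = (3358 × 1721) / (411 × 1212) = 5779118 / 498132 = 11.60158
The odds of hypertension are about 11.60 times as high in the high sodium group.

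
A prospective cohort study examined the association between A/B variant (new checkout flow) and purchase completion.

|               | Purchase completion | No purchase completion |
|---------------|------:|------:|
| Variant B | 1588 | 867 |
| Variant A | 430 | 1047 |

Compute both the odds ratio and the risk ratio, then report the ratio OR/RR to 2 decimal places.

2.01

Cells: a = 1588, b = 867, c = 430, d = 1047.
OR = (1588·1047)/(867·430) = 1662636/372810 = 4.45974
Risk in exposed = 1588/2455 = 0.64684; risk in unexposed = 430/1477 = 0.29113; RR = 2.22183
OR/RR = 4.45974 / 2.22183 = 2.00724
The outcome is not rare, so the OR lies further from 1 than the RR.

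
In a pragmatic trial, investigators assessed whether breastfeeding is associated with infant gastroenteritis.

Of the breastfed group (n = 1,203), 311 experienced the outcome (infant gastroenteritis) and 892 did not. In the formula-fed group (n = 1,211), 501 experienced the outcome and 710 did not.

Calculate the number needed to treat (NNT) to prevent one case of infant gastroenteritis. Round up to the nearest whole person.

Risk in treated group = 311/1203 = 0.25852; risk in control = 501/1211 = 0.41371.
Absolute risk reduction = 0.41371 − 0.25852 = 0.15519
NNT = 1 / ARR = 1 / 0.15519 = 6.444 → round up → 7

7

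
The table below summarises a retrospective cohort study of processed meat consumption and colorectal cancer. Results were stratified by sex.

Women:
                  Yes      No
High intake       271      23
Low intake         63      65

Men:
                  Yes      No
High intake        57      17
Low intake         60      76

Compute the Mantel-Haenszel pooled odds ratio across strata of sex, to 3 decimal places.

7.523

OR_MH = Σ(aᵢdᵢ/nᵢ) / Σ(bᵢcᵢ/nᵢ), where nᵢ is the stratum total.
Stratum 1 (Women): n = 422; a·d/n = 271·65/422 = 41.7417; b·c/n = 23·63/422 = 3.4336
Stratum 2 (Men): n = 210; a·d/n = 57·76/210 = 20.6286; b·c/n = 17·60/210 = 4.8571
OR_MH = (41.7417 + 20.6286) / (3.4336 + 4.8571) = 62.3703 / 8.2908 = 7.52284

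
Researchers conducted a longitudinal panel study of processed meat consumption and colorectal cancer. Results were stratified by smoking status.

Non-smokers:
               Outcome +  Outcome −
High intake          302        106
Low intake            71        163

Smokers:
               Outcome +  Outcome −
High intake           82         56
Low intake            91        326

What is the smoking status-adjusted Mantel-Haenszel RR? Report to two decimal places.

RR_MH = Σ(aᵢ·n₀ᵢ/nᵢ) / Σ(cᵢ·n₁ᵢ/nᵢ), with n₁ᵢ = aᵢ+bᵢ (exposed), n₀ᵢ = cᵢ+dᵢ (unexposed), nᵢ = n₁ᵢ+n₀ᵢ.
Stratum 1 (Non-smokers): n₁ = 408, n₀ = 234, n = 642; a·n₀/n = 302·234/642 = 110.0748; c·n₁/n = 71·408/642 = 45.1215
Stratum 2 (Smokers): n₁ = 138, n₀ = 417, n = 555; a·n₀/n = 82·417/555 = 61.6108; c·n₁/n = 91·138/555 = 22.6270
RR_MH = (110.0748 + 61.6108) / (45.1215 + 22.6270) = 171.6856 / 67.7485 = 2.53416

2.53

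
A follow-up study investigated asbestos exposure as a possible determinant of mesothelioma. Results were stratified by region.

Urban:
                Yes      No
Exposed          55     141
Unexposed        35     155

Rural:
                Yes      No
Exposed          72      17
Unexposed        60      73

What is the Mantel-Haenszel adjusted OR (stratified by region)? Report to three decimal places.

2.633

OR_MH = Σ(aᵢdᵢ/nᵢ) / Σ(bᵢcᵢ/nᵢ), where nᵢ is the stratum total.
Stratum 1 (Urban): n = 386; a·d/n = 55·155/386 = 22.0855; b·c/n = 141·35/386 = 12.7850
Stratum 2 (Rural): n = 222; a·d/n = 72·73/222 = 23.6757; b·c/n = 17·60/222 = 4.5946
OR_MH = (22.0855 + 23.6757) / (12.7850 + 4.5946) = 45.7612 / 17.3796 = 2.63304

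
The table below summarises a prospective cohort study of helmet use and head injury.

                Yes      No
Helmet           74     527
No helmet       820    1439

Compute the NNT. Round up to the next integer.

5

Risk in treated group = 74/601 = 0.12313; risk in control = 820/2259 = 0.36299.
Absolute risk reduction = 0.36299 − 0.12313 = 0.23986
NNT = 1 / ARR = 1 / 0.23986 = 4.169 → round up → 5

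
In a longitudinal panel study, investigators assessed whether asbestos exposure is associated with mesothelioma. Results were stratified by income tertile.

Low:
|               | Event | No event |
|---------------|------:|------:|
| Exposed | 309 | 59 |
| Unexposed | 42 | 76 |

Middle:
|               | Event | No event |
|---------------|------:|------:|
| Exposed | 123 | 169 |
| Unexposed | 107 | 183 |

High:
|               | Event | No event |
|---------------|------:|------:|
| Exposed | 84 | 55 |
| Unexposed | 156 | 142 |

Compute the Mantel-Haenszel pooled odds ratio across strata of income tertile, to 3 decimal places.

2.048

OR_MH = Σ(aᵢdᵢ/nᵢ) / Σ(bᵢcᵢ/nᵢ), where nᵢ is the stratum total.
Stratum 1 (Low): n = 486; a·d/n = 309·76/486 = 48.3210; b·c/n = 59·42/486 = 5.0988
Stratum 2 (Middle): n = 582; a·d/n = 123·183/582 = 38.6753; b·c/n = 169·107/582 = 31.0704
Stratum 3 (High): n = 437; a·d/n = 84·142/437 = 27.2952; b·c/n = 55·156/437 = 19.6339
OR_MH = (48.3210 + 38.6753 + 27.2952) / (5.0988 + 31.0704 + 19.6339) = 114.2914 / 55.8031 = 2.04812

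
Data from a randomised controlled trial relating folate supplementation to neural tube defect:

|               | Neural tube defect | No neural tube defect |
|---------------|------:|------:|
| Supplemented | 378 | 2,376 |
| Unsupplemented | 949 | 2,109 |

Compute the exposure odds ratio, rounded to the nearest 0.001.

0.354

Cells: a = 378, b = 2376, c = 949, d = 2109.
OR = (a·d)/(b·c) = (378 × 2109) / (2376 × 949) = 797202 / 2254824 = 0.35355
Exposure is associated with lower odds of neural tube defect (OR = 0.35 < 1).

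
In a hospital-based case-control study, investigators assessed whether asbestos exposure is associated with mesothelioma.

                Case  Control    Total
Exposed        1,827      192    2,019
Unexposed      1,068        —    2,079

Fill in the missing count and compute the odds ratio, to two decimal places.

9.01

The missing cell is in the unexposed row: 2079 − 1068 = 1011.
So a = 1827, b = 192, c = 1068, d = 1011.
OR = (a·d)/(b·c) = (1827 × 1011) / (192 × 1068) = 1847097 / 205056 = 9.00777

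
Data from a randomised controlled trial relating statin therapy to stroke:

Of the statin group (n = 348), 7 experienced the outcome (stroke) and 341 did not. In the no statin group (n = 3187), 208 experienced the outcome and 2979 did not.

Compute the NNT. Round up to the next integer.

Risk in treated group = 7/348 = 0.02011; risk in control = 208/3187 = 0.06527.
Absolute risk reduction = 0.06527 − 0.02011 = 0.04515
NNT = 1 / ARR = 1 / 0.04515 = 22.148 → round up → 23

23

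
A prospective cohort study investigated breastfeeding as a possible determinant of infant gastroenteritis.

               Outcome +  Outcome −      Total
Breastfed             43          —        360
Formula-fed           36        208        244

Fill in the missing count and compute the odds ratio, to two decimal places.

The missing cell is in the exposed row: 360 − 43 = 317.
So a = 43, b = 317, c = 36, d = 208.
OR = (a·d)/(b·c) = (43 × 208) / (317 × 36) = 8944 / 11412 = 0.78374

0.78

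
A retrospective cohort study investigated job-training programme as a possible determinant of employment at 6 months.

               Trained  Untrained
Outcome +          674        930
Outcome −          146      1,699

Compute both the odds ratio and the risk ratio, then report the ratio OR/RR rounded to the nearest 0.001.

3.630

Reading the table with exposure as columns: a = 674 (Trained, case), b = 146 (Trained, non-case), c = 930 (Untrained, case), d = 1699.
OR = (674·1699)/(146·930) = 1145126/135780 = 8.43369
Risk in exposed = 674/820 = 0.82195; risk in unexposed = 930/2629 = 0.35375; RR = 2.32356
OR/RR = 8.43369 / 2.32356 = 3.62964
The outcome is not rare, so the OR lies further from 1 than the RR.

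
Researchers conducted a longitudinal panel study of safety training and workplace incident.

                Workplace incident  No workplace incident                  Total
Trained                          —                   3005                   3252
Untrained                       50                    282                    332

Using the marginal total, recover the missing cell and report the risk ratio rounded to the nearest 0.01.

0.50

The missing cell is in the exposed row: 3252 − 3005 = 247.
So a = 247, b = 3005, c = 50, d = 282.
RR = [a/(a+b)] / [c/(c+d)] = (247/3252) / (50/332) = 0.07595/0.15060 = 0.50433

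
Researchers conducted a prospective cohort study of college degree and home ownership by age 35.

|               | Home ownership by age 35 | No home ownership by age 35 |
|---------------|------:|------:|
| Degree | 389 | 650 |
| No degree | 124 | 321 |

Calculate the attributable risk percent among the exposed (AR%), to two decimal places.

25.57

Cells: a = 389, b = 650, c = 124, d = 321.
Risk in exposed = 389/1039 = 0.37440; risk in unexposed = 124/445 = 0.27865.
RR = 0.37440/0.27865 = 1.34361
AR% = (RR − 1)/RR × 100 = (1.34361 − 1)/1.34361 × 100 = 25.5735%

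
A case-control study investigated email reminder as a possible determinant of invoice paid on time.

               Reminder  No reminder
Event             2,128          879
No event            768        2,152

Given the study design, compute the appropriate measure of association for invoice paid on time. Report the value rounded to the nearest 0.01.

6.78

Reading the table with exposure as columns: a = 2128 (Reminder, case), b = 768 (Reminder, non-case), c = 879 (No reminder, case), d = 2152.
This is a case-control study: participants were sampled on outcome status, so risks in the source population cannot be estimated directly — relative risk is not valid here. The odds ratio is the appropriate measure.
OR = (a·d)/(b·c) = (2128 × 2152) / (768 × 879) = 4579456 / 675072 = 6.78366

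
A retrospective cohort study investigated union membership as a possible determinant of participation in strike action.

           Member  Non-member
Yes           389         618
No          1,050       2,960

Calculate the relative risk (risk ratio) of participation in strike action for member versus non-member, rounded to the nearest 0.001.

Reading the table with exposure as columns: a = 389 (Member, case), b = 1050 (Member, non-case), c = 618 (Non-member, case), d = 2960.
Risk in exposed = 389/1439 = 0.27033; risk in unexposed = 618/3578 = 0.17272.
RR = 0.27033 / 0.17272 = 1.56509
The risk among the exposed is 1.57 times that among the unexposed.

1.565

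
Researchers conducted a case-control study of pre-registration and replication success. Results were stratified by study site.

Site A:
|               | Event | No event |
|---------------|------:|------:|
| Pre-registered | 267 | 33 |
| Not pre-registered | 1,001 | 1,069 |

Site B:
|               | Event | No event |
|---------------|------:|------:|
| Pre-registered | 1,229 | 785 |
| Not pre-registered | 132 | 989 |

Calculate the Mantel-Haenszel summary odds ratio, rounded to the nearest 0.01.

10.81

OR_MH = Σ(aᵢdᵢ/nᵢ) / Σ(bᵢcᵢ/nᵢ), where nᵢ is the stratum total.
Stratum 1 (Site A): n = 2370; a·d/n = 267·1069/2370 = 120.4316; b·c/n = 33·1001/2370 = 13.9380
Stratum 2 (Site B): n = 3135; a·d/n = 1229·989/3135 = 387.7132; b·c/n = 785·132/3135 = 33.0526
OR_MH = (120.4316 + 387.7132) / (13.9380 + 33.0526) = 508.1449 / 46.9906 = 10.81375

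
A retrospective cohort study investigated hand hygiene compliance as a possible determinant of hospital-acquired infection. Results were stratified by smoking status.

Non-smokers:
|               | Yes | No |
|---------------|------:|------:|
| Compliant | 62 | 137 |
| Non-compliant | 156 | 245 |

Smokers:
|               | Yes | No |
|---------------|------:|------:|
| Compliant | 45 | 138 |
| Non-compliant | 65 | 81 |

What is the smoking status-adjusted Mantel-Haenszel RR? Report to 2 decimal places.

RR_MH = Σ(aᵢ·n₀ᵢ/nᵢ) / Σ(cᵢ·n₁ᵢ/nᵢ), with n₁ᵢ = aᵢ+bᵢ (exposed), n₀ᵢ = cᵢ+dᵢ (unexposed), nᵢ = n₁ᵢ+n₀ᵢ.
Stratum 1 (Non-smokers): n₁ = 199, n₀ = 401, n = 600; a·n₀/n = 62·401/600 = 41.4367; c·n₁/n = 156·199/600 = 51.7400
Stratum 2 (Smokers): n₁ = 183, n₀ = 146, n = 329; a·n₀/n = 45·146/329 = 19.9696; c·n₁/n = 65·183/329 = 36.1550
RR_MH = (41.4367 + 19.9696) / (51.7400 + 36.1550) = 61.4063 / 87.8950 = 0.69863

0.70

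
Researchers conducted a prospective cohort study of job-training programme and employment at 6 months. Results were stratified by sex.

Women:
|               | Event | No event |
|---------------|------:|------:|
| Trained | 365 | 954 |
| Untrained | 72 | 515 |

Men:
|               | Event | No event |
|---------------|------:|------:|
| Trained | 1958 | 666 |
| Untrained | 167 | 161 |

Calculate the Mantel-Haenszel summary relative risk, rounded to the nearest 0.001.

RR_MH = Σ(aᵢ·n₀ᵢ/nᵢ) / Σ(cᵢ·n₁ᵢ/nᵢ), with n₁ᵢ = aᵢ+bᵢ (exposed), n₀ᵢ = cᵢ+dᵢ (unexposed), nᵢ = n₁ᵢ+n₀ᵢ.
Stratum 1 (Women): n₁ = 1319, n₀ = 587, n = 1906; a·n₀/n = 365·587/1906 = 112.4108; c·n₁/n = 72·1319/1906 = 49.8258
Stratum 2 (Men): n₁ = 2624, n₀ = 328, n = 2952; a·n₀/n = 1958·328/2952 = 217.5556; c·n₁/n = 167·2624/2952 = 148.4444
RR_MH = (112.4108 + 217.5556) / (49.8258 + 148.4444) = 329.9664 / 198.2703 = 1.66423

1.664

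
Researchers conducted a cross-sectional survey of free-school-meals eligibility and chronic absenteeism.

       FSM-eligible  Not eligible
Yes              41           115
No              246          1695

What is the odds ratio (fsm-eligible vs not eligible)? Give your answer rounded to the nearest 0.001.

2.457

Reading the table with exposure as columns: a = 41 (FSM-eligible, case), b = 246 (FSM-eligible, non-case), c = 115 (Not eligible, case), d = 1695.
OR = (a·d)/(b·c) = (41 × 1695) / (246 × 115) = 69495 / 28290 = 2.45652
The odds of chronic absenteeism are about 2.46 times as high in the fsm-eligible group.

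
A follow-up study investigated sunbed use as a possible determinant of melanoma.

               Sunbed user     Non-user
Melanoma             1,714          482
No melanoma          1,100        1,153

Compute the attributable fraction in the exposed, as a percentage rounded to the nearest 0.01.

Reading the table with exposure as columns: a = 1714 (Sunbed user, case), b = 1100 (Sunbed user, non-case), c = 482 (Non-user, case), d = 1153.
Risk in exposed = 1714/2814 = 0.60910; risk in unexposed = 482/1635 = 0.29480.
RR = 0.60910/0.29480 = 2.06613
AR% = (RR − 1)/RR × 100 = (2.06613 − 1)/2.06613 × 100 = 51.6003%

51.60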